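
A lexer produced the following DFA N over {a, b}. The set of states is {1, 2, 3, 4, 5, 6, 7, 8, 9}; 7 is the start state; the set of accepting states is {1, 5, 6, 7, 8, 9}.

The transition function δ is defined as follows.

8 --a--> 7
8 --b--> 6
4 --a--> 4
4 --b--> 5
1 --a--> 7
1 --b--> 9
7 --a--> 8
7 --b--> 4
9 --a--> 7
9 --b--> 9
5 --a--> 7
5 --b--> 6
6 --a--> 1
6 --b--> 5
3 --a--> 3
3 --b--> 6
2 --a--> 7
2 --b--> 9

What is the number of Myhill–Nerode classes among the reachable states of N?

States {2,3} cannot be reached from the start state, so discard them.
P0 = {1,5,6,7,8,9} | {4}.
On input b, block {1,5,6,7,8,9} splits into {1,5,6,8,9} and {7}.
Split {1,5,6,8,9} by δ(·,a) → {1,5,8,9} and {6}.
Refine {1,5,8,9} on symbol b: members go to different blocks, giving {1,9} and {5,8}.
No further refinement is possible. Final partition (5 blocks): {1,9} | {4} | {7} | {6} | {5,8}.

5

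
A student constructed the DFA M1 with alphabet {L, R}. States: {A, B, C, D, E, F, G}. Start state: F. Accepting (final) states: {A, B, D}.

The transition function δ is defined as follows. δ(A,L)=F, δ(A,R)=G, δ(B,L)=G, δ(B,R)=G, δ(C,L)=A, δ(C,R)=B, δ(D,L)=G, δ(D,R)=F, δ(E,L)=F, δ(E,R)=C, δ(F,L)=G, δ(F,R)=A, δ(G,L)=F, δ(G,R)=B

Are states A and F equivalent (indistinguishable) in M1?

States {C,D,E} cannot be reached from the start state, so discard them.
P0 = {A,B} | {F,G}.
No further refinement is possible. Final partition (2 blocks): {A,B} | {F,G}.
A and F end up in different blocks, so they are distinguishable. For instance, the string 'ε' is accepted from only A.

No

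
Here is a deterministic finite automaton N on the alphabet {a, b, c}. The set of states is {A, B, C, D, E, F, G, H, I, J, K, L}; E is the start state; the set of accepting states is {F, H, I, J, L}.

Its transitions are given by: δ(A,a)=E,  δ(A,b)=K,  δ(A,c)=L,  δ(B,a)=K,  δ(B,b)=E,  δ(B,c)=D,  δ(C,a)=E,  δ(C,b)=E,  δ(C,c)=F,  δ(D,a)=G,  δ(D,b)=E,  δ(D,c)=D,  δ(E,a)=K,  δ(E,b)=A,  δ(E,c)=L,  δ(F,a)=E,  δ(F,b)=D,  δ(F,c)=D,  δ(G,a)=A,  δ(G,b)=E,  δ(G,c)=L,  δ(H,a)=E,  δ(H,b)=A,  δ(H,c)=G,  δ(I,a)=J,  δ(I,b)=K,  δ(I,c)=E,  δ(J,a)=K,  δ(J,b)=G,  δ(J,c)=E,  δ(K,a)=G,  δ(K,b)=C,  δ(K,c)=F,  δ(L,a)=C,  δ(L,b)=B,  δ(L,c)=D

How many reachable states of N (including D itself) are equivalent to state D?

2

First remove the unreachable states {H,I,J}; 9 states remain.
Initial partition by acceptance: {F,L} | {A,B,C,D,E,G,K}.
On input c, block {A,B,C,D,E,G,K} splits into {A,C,E,G,K} and {B,D}.
No further refinement is possible. Final partition (3 blocks): {F,L} | {A,C,E,G,K} | {B,D}.
The equivalence class containing D is {B,D}, of size 2.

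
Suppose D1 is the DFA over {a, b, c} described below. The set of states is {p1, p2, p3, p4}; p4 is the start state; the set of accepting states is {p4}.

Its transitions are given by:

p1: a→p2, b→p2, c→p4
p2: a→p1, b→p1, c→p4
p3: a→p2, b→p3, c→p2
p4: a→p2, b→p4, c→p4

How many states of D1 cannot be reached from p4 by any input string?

No path from p4 leads to p3; the other 3 states are all reachable.

1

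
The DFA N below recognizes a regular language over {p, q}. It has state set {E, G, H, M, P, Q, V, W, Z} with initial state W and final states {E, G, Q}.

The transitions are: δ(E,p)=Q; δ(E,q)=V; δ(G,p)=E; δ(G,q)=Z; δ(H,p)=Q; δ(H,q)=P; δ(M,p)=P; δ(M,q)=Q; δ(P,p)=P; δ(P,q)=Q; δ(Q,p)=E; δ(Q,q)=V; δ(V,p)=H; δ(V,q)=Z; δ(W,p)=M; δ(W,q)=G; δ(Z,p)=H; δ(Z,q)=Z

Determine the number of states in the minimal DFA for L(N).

4

Every state is reachable, so we keep all 9.
Start with accepting vs non-accepting: {E,G,Q} | {H,M,P,V,W,Z}.
Refine {H,M,P,V,W,Z} on symbol p: members go to different blocks, giving {M,P,V,W,Z} and {H}.
Refine {M,P,V,W,Z} on symbol p: members go to different blocks, giving {M,P,W} and {V,Z}.
No further refinement is possible. Final partition (4 blocks): {E,G,Q} | {M,P,W} | {H} | {V,Z}.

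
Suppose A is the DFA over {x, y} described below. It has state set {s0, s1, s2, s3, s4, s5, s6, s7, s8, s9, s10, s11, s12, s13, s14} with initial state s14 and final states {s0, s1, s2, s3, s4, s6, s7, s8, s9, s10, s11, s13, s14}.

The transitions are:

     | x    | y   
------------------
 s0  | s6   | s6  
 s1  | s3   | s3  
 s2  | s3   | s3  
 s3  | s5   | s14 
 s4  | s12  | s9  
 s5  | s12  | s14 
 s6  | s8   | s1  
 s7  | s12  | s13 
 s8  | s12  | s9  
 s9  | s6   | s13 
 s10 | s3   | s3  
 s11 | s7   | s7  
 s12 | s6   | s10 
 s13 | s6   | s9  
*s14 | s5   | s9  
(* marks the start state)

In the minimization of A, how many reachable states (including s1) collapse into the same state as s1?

First remove the unreachable states {s0,s2,s4,s7,s11}; 10 states remain.
P0 = {s1,s3,s6,s8,s9,s10,s13,s14} | {s5,s12}.
Refine {s1,s3,s6,s8,s9,s10,s13,s14} on symbol x: members go to different blocks, giving {s1,s6,s9,s10,s13} and {s3,s8,s14}.
Split {s1,s6,s9,s10,s13} by δ(·,x) → {s1,s6,s10} and {s9,s13}.
On input y, block {s1,s6,s10} splits into {s1,s10} and {s6}.
Refine {s5,s12} on symbol x: members go to different blocks, giving {s5} and {s12}.
On input x, block {s3,s8,s14} splits into {s3,s14} and {s8}.
Split {s3,s14} by δ(·,y) → {s3} and {s14}.
Stable partition: {s1,s10} | {s5} | {s3} | {s9,s13} | {s6} | {s12} | {s8} | {s14} — 8 equivalence classes.
The equivalence class containing s1 is {s1,s10}, of size 2.

2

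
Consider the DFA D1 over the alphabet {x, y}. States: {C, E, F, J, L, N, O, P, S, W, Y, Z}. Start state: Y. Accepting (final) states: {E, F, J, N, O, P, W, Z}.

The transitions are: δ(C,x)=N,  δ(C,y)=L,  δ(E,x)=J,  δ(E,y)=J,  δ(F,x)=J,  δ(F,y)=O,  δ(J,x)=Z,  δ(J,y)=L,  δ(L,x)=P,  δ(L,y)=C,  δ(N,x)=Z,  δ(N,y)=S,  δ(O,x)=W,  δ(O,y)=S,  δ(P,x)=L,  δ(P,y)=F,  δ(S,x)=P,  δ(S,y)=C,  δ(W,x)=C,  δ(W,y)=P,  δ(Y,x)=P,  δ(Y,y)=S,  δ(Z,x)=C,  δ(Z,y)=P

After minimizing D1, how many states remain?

7

States {E} cannot be reached from the start state, so discard them.
P0 = {F,J,N,O,P,W,Z} | {C,L,S,Y}.
On input x, block {F,J,N,O,P,W,Z} splits into {F,J,N,O} and {P,W,Z}.
Split {F,J,N,O} by δ(·,x) → {J,N,O} and {F}.
Split {C,L,S,Y} by δ(·,x) → {L,S,Y} and {C}.
Refine {L,S,Y} on symbol y: members go to different blocks, giving {L,S} and {Y}.
Refine {P,W,Z} on symbol x: members go to different blocks, giving {W,Z} and {P}.
Stable partition: {J,N,O} | {L,S} | {W,Z} | {F} | {C} | {Y} | {P} — 7 equivalence classes.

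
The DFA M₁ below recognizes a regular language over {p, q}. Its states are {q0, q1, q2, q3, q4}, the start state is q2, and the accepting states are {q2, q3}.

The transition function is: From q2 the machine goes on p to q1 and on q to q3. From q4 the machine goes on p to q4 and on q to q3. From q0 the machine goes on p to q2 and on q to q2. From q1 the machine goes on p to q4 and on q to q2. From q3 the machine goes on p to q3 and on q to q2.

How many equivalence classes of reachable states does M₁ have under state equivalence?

4

States {q0} cannot be reached from the start state, so discard them.
P0 = {q2,q3} | {q1,q4}.
Split {q2,q3} by δ(·,p) → {q2} and {q3}.
Refine {q1,q4} on symbol q: members go to different blocks, giving {q1} and {q4}.
The partition is now stable with 4 blocks: {q2} | {q1} | {q3} | {q4}.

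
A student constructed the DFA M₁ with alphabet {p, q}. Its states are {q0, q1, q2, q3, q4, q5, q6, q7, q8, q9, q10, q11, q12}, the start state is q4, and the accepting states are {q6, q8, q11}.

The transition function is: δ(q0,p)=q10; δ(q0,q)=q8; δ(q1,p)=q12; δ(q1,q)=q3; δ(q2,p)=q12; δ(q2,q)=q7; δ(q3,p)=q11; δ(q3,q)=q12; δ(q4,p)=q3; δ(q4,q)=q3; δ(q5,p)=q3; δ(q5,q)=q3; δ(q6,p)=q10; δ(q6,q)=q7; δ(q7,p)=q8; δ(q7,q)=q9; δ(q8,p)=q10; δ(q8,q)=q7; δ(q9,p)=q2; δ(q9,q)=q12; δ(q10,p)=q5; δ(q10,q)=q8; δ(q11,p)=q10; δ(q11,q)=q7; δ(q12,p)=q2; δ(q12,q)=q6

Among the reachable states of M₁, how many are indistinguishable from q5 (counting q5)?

2

First remove the unreachable states {q0,q1}; 11 states remain.
Start with accepting vs non-accepting: {q6,q8,q11} | {q2,q3,q4,q5,q7,q9,q10,q12}.
Split {q2,q3,q4,q5,q7,q9,q10,q12} by δ(·,p) → {q2,q4,q5,q9,q10,q12} and {q3,q7}.
Split {q2,q4,q5,q9,q10,q12} by δ(·,p) → {q2,q9,q10,q12} and {q4,q5}.
On input p, block {q2,q9,q10,q12} splits into {q2,q9,q12} and {q10}.
Split {q2,q9,q12} by δ(·,q) → {q2} and {q9} and {q12}.
On input q, block {q3,q7} splits into {q3} and {q7}.
The partition is now stable with 8 blocks: {q6,q8,q11} | {q2} | {q3} | {q4,q5} | {q10} | {q9} | {q12} | {q7}.
The equivalence class containing q5 is {q4,q5}, of size 2.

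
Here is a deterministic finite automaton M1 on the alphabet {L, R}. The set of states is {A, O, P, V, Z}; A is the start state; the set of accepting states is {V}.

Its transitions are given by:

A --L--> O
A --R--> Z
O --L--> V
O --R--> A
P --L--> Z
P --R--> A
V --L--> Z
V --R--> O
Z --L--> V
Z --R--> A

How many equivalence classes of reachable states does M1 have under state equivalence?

First remove the unreachable states {P}; 4 states remain.
Start with accepting vs non-accepting: {V} | {A,O,Z}.
Refine {A,O,Z} on symbol L: members go to different blocks, giving {O,Z} and {A}.
Stable partition: {V} | {O,Z} | {A} — 3 equivalence classes.

3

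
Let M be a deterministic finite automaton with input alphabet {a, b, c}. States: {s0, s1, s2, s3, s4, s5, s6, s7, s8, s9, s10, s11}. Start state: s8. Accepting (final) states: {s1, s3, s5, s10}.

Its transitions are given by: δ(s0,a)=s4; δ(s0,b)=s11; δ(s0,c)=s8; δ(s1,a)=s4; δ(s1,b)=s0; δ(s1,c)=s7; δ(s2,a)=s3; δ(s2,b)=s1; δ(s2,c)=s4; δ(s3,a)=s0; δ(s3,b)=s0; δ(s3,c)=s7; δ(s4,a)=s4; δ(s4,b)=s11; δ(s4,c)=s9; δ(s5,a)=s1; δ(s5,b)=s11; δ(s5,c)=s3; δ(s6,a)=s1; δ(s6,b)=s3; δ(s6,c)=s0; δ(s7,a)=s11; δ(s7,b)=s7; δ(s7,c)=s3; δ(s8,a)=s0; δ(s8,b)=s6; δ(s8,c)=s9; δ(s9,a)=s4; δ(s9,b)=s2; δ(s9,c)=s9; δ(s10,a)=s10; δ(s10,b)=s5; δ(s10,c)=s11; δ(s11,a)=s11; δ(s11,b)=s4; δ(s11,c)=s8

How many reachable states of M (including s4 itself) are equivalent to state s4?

3

States {s5,s10} cannot be reached from the start state, so discard them.
Initial partition by acceptance: {s1,s3} | {s0,s2,s4,s6,s7,s8,s9,s11}.
On input a, block {s0,s2,s4,s6,s7,s8,s9,s11} splits into {s0,s4,s7,s8,s9,s11} and {s2,s6}.
Split {s0,s4,s7,s8,s9,s11} by δ(·,b) → {s0,s4,s7,s11} and {s8,s9}.
Split {s0,s4,s7,s11} by δ(·,c) → {s0,s4,s11} and {s7}.
The partition is now stable with 5 blocks: {s1,s3} | {s0,s4,s11} | {s2,s6} | {s8,s9} | {s7}.
The equivalence class containing s4 is {s0,s4,s11}, of size 3.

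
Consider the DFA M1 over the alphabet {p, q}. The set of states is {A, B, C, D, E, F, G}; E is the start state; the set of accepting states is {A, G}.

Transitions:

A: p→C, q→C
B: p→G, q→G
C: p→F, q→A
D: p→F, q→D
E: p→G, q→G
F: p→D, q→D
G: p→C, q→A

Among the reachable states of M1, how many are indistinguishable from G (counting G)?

Reachable states from the start: {A,C,D,E,F,G}. Unreachable: {B} — drop them.
Initial partition by acceptance: {A,G} | {C,D,E,F}.
Refine {A,G} on symbol q: members go to different blocks, giving {A} and {G}.
Refine {C,D,E,F} on symbol p: members go to different blocks, giving {C,D,F} and {E}.
Refine {C,D,F} on symbol q: members go to different blocks, giving {D,F} and {C}.
No further refinement is possible. Final partition (5 blocks): {A} | {D,F} | {G} | {E} | {C}.
State G belongs to the block {G}, which has 1 states.

1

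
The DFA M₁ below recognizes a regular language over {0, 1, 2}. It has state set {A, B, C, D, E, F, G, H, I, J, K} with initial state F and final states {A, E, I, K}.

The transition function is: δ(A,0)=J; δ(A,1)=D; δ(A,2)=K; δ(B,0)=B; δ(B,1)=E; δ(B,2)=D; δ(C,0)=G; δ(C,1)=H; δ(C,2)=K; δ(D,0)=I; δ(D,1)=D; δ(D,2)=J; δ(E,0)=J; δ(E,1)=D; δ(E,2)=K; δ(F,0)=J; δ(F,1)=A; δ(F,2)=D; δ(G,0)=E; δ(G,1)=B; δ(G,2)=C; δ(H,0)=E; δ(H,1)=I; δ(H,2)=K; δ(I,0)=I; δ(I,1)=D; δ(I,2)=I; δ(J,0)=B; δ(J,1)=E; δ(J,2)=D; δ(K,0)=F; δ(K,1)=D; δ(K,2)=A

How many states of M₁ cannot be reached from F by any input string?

Starting at F and following transitions, the reachable set is {A, B, D, E, F, I, J, K}. That leaves C, G, H unreachable — 3 in total.

3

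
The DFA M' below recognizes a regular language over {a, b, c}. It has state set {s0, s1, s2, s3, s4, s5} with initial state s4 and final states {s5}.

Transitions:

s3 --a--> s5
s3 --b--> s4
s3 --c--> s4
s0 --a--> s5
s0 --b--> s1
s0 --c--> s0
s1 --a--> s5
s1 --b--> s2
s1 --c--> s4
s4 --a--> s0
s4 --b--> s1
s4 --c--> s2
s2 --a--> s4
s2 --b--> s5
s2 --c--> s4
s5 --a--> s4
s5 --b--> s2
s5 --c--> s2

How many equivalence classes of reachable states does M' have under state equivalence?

5

States {s3} cannot be reached from the start state, so discard them.
P0 = {s5} | {s0,s1,s2,s4}.
On input a, block {s0,s1,s2,s4} splits into {s0,s1} and {s2,s4}.
Refine {s0,s1} on symbol b: members go to different blocks, giving {s0} and {s1}.
Split {s2,s4} by δ(·,a) → {s2} and {s4}.
Stable partition: {s5} | {s0} | {s2} | {s1} | {s4} — 5 equivalence classes.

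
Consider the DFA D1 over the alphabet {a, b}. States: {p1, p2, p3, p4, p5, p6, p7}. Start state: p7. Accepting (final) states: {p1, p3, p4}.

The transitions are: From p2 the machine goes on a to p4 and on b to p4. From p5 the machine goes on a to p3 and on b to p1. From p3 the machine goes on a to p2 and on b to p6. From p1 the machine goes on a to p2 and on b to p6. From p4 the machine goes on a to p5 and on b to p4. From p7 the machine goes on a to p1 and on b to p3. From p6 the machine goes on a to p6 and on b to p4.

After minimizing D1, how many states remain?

All states are reachable from the start state.
Start with accepting vs non-accepting: {p1,p3,p4} | {p2,p5,p6,p7}.
Refine {p1,p3,p4} on symbol b: members go to different blocks, giving {p1,p3} and {p4}.
Refine {p2,p5,p6,p7} on symbol a: members go to different blocks, giving {p5,p7} and {p2} and {p6}.
Stable partition: {p1,p3} | {p5,p7} | {p4} | {p2} | {p6} — 5 equivalence classes.

5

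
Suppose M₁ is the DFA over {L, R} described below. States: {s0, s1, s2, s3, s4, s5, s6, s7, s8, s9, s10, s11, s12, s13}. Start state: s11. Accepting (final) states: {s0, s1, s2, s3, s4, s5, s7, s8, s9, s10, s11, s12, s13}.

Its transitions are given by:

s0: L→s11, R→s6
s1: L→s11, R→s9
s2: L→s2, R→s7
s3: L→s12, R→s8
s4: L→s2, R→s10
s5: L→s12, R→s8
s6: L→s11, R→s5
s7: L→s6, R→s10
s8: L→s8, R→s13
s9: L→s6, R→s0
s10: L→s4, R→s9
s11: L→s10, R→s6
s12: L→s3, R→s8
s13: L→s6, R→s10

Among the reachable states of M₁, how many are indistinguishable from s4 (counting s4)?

1

First remove the unreachable states {s1}; 13 states remain.
P0 = {s0,s2,s3,s4,s5,s7,s8,s9,s10,s11,s12,s13} | {s6}.
On input L, block {s0,s2,s3,s4,s5,s7,s8,s9,s10,s11,s12,s13} splits into {s0,s2,s3,s4,s5,s8,s10,s11,s12} and {s7,s9,s13}.
Refine {s0,s2,s3,s4,s5,s8,s10,s11,s12} on symbol R: members go to different blocks, giving {s3,s4,s5,s12} and {s2,s8,s10} and {s0,s11}.
Refine {s3,s4,s5,s12} on symbol L: members go to different blocks, giving {s3,s5,s12} and {s4}.
Split {s7,s9,s13} by δ(·,R) → {s7,s13} and {s9}.
On input L, block {s2,s8,s10} splits into {s2,s8} and {s10}.
Split {s0,s11} by δ(·,L) → {s0} and {s11}.
The partition is now stable with 9 blocks: {s3,s5,s12} | {s6} | {s7,s13} | {s2,s8} | {s0} | {s4} | {s9} | {s10} | {s11}.
State s4 belongs to the block {s4}, which has 1 states.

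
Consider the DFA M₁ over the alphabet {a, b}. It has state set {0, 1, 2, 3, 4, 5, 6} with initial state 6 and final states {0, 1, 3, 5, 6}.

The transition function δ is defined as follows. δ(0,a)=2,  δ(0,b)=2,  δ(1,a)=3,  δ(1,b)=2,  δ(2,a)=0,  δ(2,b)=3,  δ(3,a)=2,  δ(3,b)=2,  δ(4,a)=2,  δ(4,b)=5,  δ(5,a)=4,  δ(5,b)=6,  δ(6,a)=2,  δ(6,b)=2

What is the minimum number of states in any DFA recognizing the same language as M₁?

States {1,4,5} cannot be reached from the start state, so discard them.
Start with accepting vs non-accepting: {0,3,6} | {2}.
The partition is now stable with 2 blocks: {0,3,6} | {2}.

2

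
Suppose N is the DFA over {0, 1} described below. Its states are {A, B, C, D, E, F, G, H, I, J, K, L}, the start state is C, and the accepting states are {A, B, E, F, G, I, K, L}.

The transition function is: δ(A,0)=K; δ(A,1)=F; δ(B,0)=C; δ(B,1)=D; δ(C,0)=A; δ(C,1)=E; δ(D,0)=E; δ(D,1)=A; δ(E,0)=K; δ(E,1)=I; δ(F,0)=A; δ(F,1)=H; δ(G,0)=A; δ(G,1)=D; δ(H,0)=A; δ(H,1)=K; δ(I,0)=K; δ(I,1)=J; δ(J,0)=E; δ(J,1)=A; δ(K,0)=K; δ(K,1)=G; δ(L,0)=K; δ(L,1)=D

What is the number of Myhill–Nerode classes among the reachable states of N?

3

Reachable states from the start: {A,C,D,E,F,G,H,I,J,K}. Unreachable: {B,L} — drop them.
Start with accepting vs non-accepting: {A,E,F,G,I,K} | {C,D,H,J}.
Refine {A,E,F,G,I,K} on symbol 1: members go to different blocks, giving {A,E,K} and {F,G,I}.
Stable partition: {A,E,K} | {C,D,H,J} | {F,G,I} — 3 equivalence classes.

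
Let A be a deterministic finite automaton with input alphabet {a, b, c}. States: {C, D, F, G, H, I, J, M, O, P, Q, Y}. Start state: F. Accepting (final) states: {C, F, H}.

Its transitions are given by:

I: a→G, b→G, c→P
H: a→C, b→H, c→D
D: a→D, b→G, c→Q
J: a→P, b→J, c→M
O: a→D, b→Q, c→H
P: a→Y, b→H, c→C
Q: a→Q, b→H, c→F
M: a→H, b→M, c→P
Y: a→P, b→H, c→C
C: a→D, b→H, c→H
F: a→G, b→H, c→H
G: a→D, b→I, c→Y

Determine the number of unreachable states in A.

No path from F leads to J, M, O; the other 9 states are all reachable.

3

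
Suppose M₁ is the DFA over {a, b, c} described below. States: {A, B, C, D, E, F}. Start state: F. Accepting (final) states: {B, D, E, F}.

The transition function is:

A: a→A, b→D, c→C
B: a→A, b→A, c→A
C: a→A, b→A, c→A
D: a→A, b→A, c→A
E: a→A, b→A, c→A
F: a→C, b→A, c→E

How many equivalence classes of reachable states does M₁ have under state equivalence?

4

States {B} cannot be reached from the start state, so discard them.
Start with accepting vs non-accepting: {D,E,F} | {A,C}.
Refine {D,E,F} on symbol c: members go to different blocks, giving {D,E} and {F}.
On input b, block {A,C} splits into {A} and {C}.
Stable partition: {D,E} | {A} | {F} | {C} — 4 equivalence classes.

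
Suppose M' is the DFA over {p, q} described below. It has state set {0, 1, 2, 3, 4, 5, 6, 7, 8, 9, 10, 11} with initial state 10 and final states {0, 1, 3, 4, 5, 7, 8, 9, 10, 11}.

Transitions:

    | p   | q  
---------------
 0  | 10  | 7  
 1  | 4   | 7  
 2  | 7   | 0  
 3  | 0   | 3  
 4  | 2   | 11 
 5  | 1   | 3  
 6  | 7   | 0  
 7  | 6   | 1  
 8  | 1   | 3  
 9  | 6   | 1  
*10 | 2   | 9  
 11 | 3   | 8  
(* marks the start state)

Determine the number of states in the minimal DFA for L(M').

Reachable states from the start: {0,1,2,3,4,6,7,8,9,10,11}. Unreachable: {5} — drop them.
P0 = {0,1,3,4,7,8,9,10,11} | {2,6}.
On input p, block {0,1,3,4,7,8,9,10,11} splits into {0,1,3,8,11} and {4,7,9,10}.
Split {0,1,3,8,11} by δ(·,p) → {3,8,11} and {0,1}.
On input p, block {3,8,11} splits into {3,8} and {11}.
Refine {4,7,9,10} on symbol q: members go to different blocks, giving {7,9} and {4} and {10}.
Split {0,1} by δ(·,p) → {0} and {1}.
Refine {3,8} on symbol p: members go to different blocks, giving {3} and {8}.
The partition is now stable with 9 blocks: {3} | {2,6} | {7,9} | {0} | {11} | {4} | {10} | {1} | {8}.

9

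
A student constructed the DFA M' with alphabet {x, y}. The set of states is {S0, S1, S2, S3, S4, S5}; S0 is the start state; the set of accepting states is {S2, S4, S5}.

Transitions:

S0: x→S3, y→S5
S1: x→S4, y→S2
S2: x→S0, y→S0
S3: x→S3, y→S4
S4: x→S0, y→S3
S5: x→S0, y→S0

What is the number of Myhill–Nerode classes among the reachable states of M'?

States {S1,S2} cannot be reached from the start state, so discard them.
Initial partition by acceptance: {S4,S5} | {S0,S3}.
No further refinement is possible. Final partition (2 blocks): {S4,S5} | {S0,S3}.

2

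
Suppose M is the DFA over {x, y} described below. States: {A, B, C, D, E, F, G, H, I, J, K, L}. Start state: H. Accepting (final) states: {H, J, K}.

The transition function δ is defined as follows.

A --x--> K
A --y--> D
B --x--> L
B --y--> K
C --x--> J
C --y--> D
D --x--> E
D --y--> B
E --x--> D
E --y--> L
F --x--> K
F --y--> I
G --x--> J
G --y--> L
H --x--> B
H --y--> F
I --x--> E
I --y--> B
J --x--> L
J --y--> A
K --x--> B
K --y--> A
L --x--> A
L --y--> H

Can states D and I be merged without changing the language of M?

Yes

First remove the unreachable states {C,G,J}; 9 states remain.
Initial partition by acceptance: {H,K} | {A,B,D,E,F,I,L}.
Refine {A,B,D,E,F,I,L} on symbol x: members go to different blocks, giving {B,D,E,I,L} and {A,F}.
Split {B,D,E,I,L} by δ(·,x) → {B,D,E,I} and {L}.
Split {B,D,E,I} by δ(·,x) → {D,E,I} and {B}.
Split {D,E,I} by δ(·,y) → {D,I} and {E}.
Stable partition: {H,K} | {D,I} | {A,F} | {L} | {B} | {E} — 6 equivalence classes.
D and I lie in the same block of the stable partition, so they are equivalent — no string distinguishes them.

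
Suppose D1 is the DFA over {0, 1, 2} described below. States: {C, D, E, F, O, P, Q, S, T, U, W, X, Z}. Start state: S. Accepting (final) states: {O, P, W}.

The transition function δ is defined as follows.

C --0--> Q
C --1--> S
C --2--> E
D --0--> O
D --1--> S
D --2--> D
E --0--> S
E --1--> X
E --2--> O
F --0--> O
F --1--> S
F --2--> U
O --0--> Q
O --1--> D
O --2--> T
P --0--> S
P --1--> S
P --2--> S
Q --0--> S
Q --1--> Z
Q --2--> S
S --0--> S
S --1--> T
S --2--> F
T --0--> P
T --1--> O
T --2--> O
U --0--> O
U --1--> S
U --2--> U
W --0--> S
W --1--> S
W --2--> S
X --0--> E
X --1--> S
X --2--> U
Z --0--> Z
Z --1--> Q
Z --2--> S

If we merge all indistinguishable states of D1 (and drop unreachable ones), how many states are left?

7

First remove the unreachable states {C,E,W,X}; 9 states remain.
P0 = {O,P} | {D,F,Q,S,T,U,Z}.
Split {D,F,Q,S,T,U,Z} by δ(·,0) → {D,F,T,U} and {Q,S,Z}.
Refine {O,P} on symbol 1: members go to different blocks, giving {P} and {O}.
On input 0, block {D,F,T,U} splits into {D,F,U} and {T}.
Split {Q,S,Z} by δ(·,1) → {Q,Z} and {S}.
Split {Q,Z} by δ(·,0) → {Q} and {Z}.
The partition is now stable with 7 blocks: {P} | {D,F,U} | {Q} | {O} | {T} | {S} | {Z}.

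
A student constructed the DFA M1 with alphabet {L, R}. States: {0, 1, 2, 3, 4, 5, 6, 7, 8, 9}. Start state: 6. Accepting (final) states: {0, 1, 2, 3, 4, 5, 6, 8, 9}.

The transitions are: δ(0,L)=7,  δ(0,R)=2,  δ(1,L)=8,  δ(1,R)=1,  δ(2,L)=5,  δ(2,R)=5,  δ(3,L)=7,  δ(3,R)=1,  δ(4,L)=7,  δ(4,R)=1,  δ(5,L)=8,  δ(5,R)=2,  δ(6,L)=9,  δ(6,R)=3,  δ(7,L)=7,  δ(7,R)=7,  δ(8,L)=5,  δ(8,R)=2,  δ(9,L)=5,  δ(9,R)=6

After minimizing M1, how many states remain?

5

States {0,4} cannot be reached from the start state, so discard them.
P0 = {1,2,3,5,6,8,9} | {7}.
Split {1,2,3,5,6,8,9} by δ(·,L) → {1,2,5,6,8,9} and {3}.
On input R, block {1,2,5,6,8,9} splits into {1,2,5,8,9} and {6}.
Split {1,2,5,8,9} by δ(·,R) → {1,2,5,8} and {9}.
The partition is now stable with 5 blocks: {1,2,5,8} | {7} | {3} | {6} | {9}.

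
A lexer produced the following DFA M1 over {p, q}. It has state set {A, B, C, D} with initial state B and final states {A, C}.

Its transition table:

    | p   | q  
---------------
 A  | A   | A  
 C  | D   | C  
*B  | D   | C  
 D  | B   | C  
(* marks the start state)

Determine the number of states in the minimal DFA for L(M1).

Reachable states from the start: {B,C,D}. Unreachable: {A} — drop them.
Start with accepting vs non-accepting: {C} | {B,D}.
No further refinement is possible. Final partition (2 blocks): {C} | {B,D}.

2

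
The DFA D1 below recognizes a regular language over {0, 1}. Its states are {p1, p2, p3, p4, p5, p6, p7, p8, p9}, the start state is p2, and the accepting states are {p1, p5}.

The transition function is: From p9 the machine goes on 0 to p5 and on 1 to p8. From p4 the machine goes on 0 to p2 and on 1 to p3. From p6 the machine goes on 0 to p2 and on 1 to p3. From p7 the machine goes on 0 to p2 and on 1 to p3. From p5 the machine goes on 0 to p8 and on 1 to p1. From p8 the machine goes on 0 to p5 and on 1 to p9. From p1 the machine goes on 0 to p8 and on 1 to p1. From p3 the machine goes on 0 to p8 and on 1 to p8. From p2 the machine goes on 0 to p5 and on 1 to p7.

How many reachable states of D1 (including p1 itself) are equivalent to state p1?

2

Reachable states from the start: {p1,p2,p3,p5,p7,p8,p9}. Unreachable: {p4,p6} — drop them.
Initial partition by acceptance: {p1,p5} | {p2,p3,p7,p8,p9}.
Split {p2,p3,p7,p8,p9} by δ(·,0) → {p2,p8,p9} and {p3,p7}.
Refine {p2,p8,p9} on symbol 1: members go to different blocks, giving {p8,p9} and {p2}.
Refine {p3,p7} on symbol 0: members go to different blocks, giving {p3} and {p7}.
The partition is now stable with 5 blocks: {p1,p5} | {p8,p9} | {p3} | {p2} | {p7}.
The equivalence class containing p1 is {p1,p5}, of size 2.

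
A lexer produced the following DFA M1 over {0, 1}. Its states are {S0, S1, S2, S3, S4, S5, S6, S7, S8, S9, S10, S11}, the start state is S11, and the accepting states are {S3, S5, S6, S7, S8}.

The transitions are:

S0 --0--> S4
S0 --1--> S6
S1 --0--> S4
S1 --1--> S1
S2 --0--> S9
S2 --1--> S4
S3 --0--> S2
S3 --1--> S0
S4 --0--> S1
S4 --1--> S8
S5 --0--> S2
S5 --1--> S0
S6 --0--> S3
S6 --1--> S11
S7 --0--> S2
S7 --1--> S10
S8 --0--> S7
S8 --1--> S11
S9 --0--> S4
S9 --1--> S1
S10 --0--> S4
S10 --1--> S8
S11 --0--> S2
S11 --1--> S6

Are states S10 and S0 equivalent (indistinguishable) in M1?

Reachable states from the start: {S0,S1,S2,S3,S4,S6,S7,S8,S9,S10,S11}. Unreachable: {S5} — drop them.
P0 = {S3,S6,S7,S8} | {S0,S1,S2,S4,S9,S10,S11}.
Refine {S3,S6,S7,S8} on symbol 0: members go to different blocks, giving {S3,S7} and {S6,S8}.
Refine {S0,S1,S2,S4,S9,S10,S11} on symbol 1: members go to different blocks, giving {S0,S4,S10,S11} and {S1,S2,S9}.
Split {S0,S4,S10,S11} by δ(·,0) → {S0,S10} and {S4,S11}.
Refine {S1,S2,S9} on symbol 0: members go to different blocks, giving {S1,S9} and {S2}.
Refine {S4,S11} on symbol 0: members go to different blocks, giving {S4} and {S11}.
No further refinement is possible. Final partition (7 blocks): {S3,S7} | {S0,S10} | {S6,S8} | {S1,S9} | {S4} | {S2} | {S11}.
S10 and S0 lie in the same block of the stable partition, so they are equivalent — no string distinguishes them.

Yes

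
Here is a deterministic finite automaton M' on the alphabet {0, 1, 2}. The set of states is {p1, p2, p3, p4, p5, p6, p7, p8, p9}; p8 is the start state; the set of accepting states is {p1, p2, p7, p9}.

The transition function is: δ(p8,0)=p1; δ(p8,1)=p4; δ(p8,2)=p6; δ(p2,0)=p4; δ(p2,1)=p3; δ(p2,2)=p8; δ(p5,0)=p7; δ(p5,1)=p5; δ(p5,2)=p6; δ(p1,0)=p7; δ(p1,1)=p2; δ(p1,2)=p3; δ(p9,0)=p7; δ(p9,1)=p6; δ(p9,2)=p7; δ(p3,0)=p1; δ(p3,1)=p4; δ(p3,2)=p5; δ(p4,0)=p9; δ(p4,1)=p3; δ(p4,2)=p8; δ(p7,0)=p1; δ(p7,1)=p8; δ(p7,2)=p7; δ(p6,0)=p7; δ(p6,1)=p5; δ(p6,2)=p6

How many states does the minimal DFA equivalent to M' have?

All states are reachable from the start state.
P0 = {p1,p2,p7,p9} | {p3,p4,p5,p6,p8}.
On input 0, block {p1,p2,p7,p9} splits into {p1,p7,p9} and {p2}.
Split {p1,p7,p9} by δ(·,1) → {p7,p9} and {p1}.
Refine {p7,p9} on symbol 0: members go to different blocks, giving {p7} and {p9}.
Split {p3,p4,p5,p6,p8} by δ(·,0) → {p3,p8} and {p5,p6} and {p4}.
No further refinement is possible. Final partition (7 blocks): {p7} | {p3,p8} | {p2} | {p1} | {p9} | {p5,p6} | {p4}.

7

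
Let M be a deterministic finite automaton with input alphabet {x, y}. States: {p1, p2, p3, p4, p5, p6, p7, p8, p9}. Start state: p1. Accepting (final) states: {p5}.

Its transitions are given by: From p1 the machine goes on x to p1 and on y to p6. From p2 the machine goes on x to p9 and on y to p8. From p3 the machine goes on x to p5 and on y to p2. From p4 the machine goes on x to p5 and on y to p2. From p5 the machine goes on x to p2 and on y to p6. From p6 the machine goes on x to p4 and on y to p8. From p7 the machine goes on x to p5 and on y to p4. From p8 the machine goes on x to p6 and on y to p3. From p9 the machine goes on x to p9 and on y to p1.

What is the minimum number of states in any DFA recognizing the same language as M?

7

First remove the unreachable states {p7}; 8 states remain.
Initial partition by acceptance: {p5} | {p1,p2,p3,p4,p6,p8,p9}.
Refine {p1,p2,p3,p4,p6,p8,p9} on symbol x: members go to different blocks, giving {p1,p2,p6,p8,p9} and {p3,p4}.
Split {p1,p2,p6,p8,p9} by δ(·,x) → {p1,p2,p8,p9} and {p6}.
Split {p1,p2,p8,p9} by δ(·,x) → {p1,p2,p9} and {p8}.
Refine {p1,p2,p9} on symbol y: members go to different blocks, giving {p1} and {p2} and {p9}.
Stable partition: {p5} | {p1} | {p3,p4} | {p6} | {p8} | {p2} | {p9} — 7 equivalence classes.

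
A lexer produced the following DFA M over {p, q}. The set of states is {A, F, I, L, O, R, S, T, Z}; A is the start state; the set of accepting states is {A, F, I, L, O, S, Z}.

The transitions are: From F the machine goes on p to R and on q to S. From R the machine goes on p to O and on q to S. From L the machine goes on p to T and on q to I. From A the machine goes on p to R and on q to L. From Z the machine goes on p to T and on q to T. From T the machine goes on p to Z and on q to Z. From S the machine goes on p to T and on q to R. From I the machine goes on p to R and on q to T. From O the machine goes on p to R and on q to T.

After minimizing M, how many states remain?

First remove the unreachable states {F}; 8 states remain.
Start with accepting vs non-accepting: {A,I,L,O,S,Z} | {R,T}.
Split {A,I,L,O,S,Z} by δ(·,q) → {I,O,S,Z} and {A,L}.
Refine {A,L} on symbol q: members go to different blocks, giving {L} and {A}.
The partition is now stable with 4 blocks: {I,O,S,Z} | {R,T} | {L} | {A}.

4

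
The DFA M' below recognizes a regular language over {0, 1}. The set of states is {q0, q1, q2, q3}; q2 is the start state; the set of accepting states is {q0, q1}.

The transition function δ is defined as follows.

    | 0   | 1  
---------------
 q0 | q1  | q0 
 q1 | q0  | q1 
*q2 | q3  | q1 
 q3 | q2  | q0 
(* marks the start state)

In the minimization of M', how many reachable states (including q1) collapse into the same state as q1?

All states are reachable from the start state.
Initial partition by acceptance: {q0,q1} | {q2,q3}.
Stable partition: {q0,q1} | {q2,q3} — 2 equivalence classes.
The equivalence class containing q1 is {q0,q1}, of size 2.

2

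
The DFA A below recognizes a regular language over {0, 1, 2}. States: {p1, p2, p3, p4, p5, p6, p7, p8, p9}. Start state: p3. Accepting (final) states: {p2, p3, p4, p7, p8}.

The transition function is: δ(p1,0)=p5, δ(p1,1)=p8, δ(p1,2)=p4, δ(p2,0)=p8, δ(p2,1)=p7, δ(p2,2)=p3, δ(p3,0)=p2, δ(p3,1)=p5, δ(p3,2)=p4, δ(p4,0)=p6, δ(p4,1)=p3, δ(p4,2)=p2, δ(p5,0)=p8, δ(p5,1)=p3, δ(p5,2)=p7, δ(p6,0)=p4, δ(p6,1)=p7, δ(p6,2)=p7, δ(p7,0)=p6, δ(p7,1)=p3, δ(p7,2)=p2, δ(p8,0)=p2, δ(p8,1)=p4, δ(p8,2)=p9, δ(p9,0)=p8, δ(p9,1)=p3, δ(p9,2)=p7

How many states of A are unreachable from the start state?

Starting at p3 and following transitions, the reachable set is {p2, p3, p4, p5, p6, p7, p8, p9}. That leaves p1 unreachable — 1 in total.

1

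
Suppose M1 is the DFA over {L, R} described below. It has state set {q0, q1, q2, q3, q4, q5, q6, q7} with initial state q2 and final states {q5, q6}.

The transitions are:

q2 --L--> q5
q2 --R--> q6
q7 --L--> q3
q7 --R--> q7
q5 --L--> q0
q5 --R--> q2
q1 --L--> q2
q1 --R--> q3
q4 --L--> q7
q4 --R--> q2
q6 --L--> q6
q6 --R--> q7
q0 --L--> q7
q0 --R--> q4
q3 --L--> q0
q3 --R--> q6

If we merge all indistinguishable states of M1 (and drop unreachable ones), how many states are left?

7

First remove the unreachable states {q1}; 7 states remain.
Initial partition by acceptance: {q5,q6} | {q0,q2,q3,q4,q7}.
Refine {q5,q6} on symbol L: members go to different blocks, giving {q5} and {q6}.
On input L, block {q0,q2,q3,q4,q7} splits into {q0,q3,q4,q7} and {q2}.
Refine {q0,q3,q4,q7} on symbol R: members go to different blocks, giving {q0,q7} and {q3} and {q4}.
Refine {q0,q7} on symbol L: members go to different blocks, giving {q0} and {q7}.
No further refinement is possible. Final partition (7 blocks): {q5} | {q0} | {q6} | {q2} | {q3} | {q4} | {q7}.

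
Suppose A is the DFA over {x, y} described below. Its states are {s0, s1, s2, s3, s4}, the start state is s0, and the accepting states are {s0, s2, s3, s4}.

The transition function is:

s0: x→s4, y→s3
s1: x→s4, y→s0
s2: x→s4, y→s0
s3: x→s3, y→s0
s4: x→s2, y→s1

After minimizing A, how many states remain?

5

All states are reachable from the start state.
P0 = {s0,s2,s3,s4} | {s1}.
Split {s0,s2,s3,s4} by δ(·,y) → {s0,s2,s3} and {s4}.
On input x, block {s0,s2,s3} splits into {s0,s2} and {s3}.
Refine {s0,s2} on symbol y: members go to different blocks, giving {s0} and {s2}.
The partition is now stable with 5 blocks: {s0} | {s1} | {s4} | {s3} | {s2}.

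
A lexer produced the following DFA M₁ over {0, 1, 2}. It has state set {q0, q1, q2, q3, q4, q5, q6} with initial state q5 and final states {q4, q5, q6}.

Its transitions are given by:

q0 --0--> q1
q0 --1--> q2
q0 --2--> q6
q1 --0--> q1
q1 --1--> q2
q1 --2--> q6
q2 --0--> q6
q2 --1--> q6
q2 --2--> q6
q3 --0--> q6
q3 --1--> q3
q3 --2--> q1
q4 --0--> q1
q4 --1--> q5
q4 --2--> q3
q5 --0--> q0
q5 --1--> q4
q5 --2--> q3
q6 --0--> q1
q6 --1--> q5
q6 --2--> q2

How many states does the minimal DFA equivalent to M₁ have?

All states are reachable from the start state.
Start with accepting vs non-accepting: {q4,q5,q6} | {q0,q1,q2,q3}.
Split {q0,q1,q2,q3} by δ(·,0) → {q0,q1} and {q2,q3}.
On input 1, block {q2,q3} splits into {q2} and {q3}.
Refine {q4,q5,q6} on symbol 2: members go to different blocks, giving {q4,q5} and {q6}.
No further refinement is possible. Final partition (5 blocks): {q4,q5} | {q0,q1} | {q2} | {q3} | {q6}.

5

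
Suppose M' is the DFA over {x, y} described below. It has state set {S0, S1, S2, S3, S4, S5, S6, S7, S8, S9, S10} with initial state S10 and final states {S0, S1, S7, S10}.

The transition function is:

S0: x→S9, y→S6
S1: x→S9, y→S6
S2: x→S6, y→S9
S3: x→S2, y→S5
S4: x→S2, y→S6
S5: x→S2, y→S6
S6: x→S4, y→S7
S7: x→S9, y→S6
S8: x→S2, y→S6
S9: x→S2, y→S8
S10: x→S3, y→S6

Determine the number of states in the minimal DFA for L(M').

5

States {S0,S1} cannot be reached from the start state, so discard them.
P0 = {S7,S10} | {S2,S3,S4,S5,S6,S8,S9}.
Refine {S2,S3,S4,S5,S6,S8,S9} on symbol y: members go to different blocks, giving {S2,S3,S4,S5,S8,S9} and {S6}.
On input x, block {S2,S3,S4,S5,S8,S9} splits into {S3,S4,S5,S8,S9} and {S2}.
Split {S3,S4,S5,S8,S9} by δ(·,y) → {S4,S5,S8} and {S3,S9}.
No further refinement is possible. Final partition (5 blocks): {S7,S10} | {S4,S5,S8} | {S6} | {S2} | {S3,S9}.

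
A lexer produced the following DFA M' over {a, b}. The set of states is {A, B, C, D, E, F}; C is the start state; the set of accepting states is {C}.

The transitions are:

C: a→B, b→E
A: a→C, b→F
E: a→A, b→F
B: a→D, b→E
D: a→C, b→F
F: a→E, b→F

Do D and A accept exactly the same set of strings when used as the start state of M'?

Yes

All states are reachable from the start state.
Initial partition by acceptance: {C} | {A,B,D,E,F}.
On input a, block {A,B,D,E,F} splits into {B,E,F} and {A,D}.
On input a, block {B,E,F} splits into {B,E} and {F}.
On input b, block {B,E} splits into {B} and {E}.
Stable partition: {C} | {B} | {A,D} | {F} | {E} — 5 equivalence classes.
D and A lie in the same block of the stable partition, so they are equivalent — no string distinguishes them.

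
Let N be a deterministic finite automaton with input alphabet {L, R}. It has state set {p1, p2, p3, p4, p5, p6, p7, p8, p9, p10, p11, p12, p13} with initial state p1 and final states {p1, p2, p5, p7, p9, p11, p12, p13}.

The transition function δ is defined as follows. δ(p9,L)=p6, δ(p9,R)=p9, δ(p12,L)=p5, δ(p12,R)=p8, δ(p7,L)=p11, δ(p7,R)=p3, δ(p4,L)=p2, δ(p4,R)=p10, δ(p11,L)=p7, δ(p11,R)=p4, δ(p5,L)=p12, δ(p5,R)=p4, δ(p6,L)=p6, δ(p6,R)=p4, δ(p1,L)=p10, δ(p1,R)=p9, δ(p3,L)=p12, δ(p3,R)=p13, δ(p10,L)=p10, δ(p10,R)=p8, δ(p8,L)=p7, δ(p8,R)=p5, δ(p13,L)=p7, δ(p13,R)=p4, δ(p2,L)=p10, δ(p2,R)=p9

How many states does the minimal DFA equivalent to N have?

Every state is reachable, so we keep all 13.
Start with accepting vs non-accepting: {p1,p2,p5,p7,p9,p11,p12,p13} | {p3,p4,p6,p8,p10}.
Refine {p1,p2,p5,p7,p9,p11,p12,p13} on symbol L: members go to different blocks, giving {p5,p7,p11,p12,p13} and {p1,p2,p9}.
Refine {p3,p4,p6,p8,p10} on symbol L: members go to different blocks, giving {p3,p8} and {p6,p10} and {p4}.
Split {p5,p7,p11,p12,p13} by δ(·,R) → {p5,p11,p13} and {p7,p12}.
Refine {p6,p10} on symbol R: members go to different blocks, giving {p6} and {p10}.
Split {p1,p2,p9} by δ(·,L) → {p1,p2} and {p9}.
The partition is now stable with 8 blocks: {p5,p11,p13} | {p3,p8} | {p1,p2} | {p6} | {p4} | {p7,p12} | {p10} | {p9}.

8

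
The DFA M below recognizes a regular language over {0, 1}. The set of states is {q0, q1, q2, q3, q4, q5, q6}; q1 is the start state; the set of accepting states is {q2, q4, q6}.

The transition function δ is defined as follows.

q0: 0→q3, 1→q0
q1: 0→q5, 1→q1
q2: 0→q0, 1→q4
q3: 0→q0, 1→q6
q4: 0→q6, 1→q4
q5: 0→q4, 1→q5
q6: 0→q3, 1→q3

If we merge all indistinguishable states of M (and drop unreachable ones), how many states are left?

6

First remove the unreachable states {q2}; 6 states remain.
Start with accepting vs non-accepting: {q4,q6} | {q0,q1,q3,q5}.
Split {q4,q6} by δ(·,0) → {q4} and {q6}.
Refine {q0,q1,q3,q5} on symbol 0: members go to different blocks, giving {q0,q1,q3} and {q5}.
Split {q0,q1,q3} by δ(·,0) → {q0,q3} and {q1}.
Split {q0,q3} by δ(·,1) → {q0} and {q3}.
The partition is now stable with 6 blocks: {q4} | {q0} | {q6} | {q5} | {q1} | {q3}.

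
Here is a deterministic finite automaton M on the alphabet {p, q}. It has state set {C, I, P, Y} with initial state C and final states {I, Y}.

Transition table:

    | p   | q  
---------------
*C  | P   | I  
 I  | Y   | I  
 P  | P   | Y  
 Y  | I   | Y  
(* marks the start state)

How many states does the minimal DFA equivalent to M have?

Every state is reachable, so we keep all 4.
Start with accepting vs non-accepting: {I,Y} | {C,P}.
No further refinement is possible. Final partition (2 blocks): {I,Y} | {C,P}.

2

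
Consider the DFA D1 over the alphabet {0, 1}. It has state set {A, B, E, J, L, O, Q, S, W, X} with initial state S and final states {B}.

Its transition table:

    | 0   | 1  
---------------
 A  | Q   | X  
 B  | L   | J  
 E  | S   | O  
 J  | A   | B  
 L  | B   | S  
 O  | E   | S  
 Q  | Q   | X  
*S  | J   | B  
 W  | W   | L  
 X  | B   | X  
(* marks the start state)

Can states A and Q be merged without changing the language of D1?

First remove the unreachable states {E,O,W}; 7 states remain.
P0 = {B} | {A,J,L,Q,S,X}.
Split {A,J,L,Q,S,X} by δ(·,0) → {A,J,Q,S} and {L,X}.
Refine {A,J,Q,S} on symbol 1: members go to different blocks, giving {J,S} and {A,Q}.
On input 0, block {J,S} splits into {S} and {J}.
Refine {L,X} on symbol 1: members go to different blocks, giving {L} and {X}.
No further refinement is possible. Final partition (6 blocks): {B} | {S} | {L} | {A,Q} | {J} | {X}.
A and Q lie in the same block of the stable partition, so they are equivalent — no string distinguishes them.

Yes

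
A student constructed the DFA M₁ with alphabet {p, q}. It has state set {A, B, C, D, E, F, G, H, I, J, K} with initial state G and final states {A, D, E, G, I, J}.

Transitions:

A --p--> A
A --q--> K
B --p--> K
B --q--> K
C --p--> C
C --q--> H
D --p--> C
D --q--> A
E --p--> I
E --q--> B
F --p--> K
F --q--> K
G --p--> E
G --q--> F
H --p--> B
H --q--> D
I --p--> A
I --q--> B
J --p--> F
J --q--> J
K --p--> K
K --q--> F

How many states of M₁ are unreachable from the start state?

4

Starting at G and following transitions, the reachable set is {A, B, E, F, G, I, K}. That leaves C, D, H, J unreachable — 4 in total.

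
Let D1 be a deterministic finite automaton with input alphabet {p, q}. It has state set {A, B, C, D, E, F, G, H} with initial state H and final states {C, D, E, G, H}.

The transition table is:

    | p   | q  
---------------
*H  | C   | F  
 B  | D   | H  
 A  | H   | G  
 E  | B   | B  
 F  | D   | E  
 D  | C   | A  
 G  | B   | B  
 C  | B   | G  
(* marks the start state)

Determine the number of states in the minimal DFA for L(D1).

5

Every state is reachable, so we keep all 8.
P0 = {C,D,E,G,H} | {A,B,F}.
Split {C,D,E,G,H} by δ(·,p) → {C,E,G} and {D,H}.
Split {C,E,G} by δ(·,q) → {E,G} and {C}.
Split {A,B,F} by δ(·,q) → {A,F} and {B}.
No further refinement is possible. Final partition (5 blocks): {E,G} | {A,F} | {D,H} | {C} | {B}.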